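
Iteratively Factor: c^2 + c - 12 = (c + 4)*(c - 3)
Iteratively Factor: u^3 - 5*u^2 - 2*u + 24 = (u - 3)*(u^2 - 2*u - 8) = (u - 3)*(u + 2)*(u - 4)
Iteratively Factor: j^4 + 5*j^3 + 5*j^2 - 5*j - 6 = (j + 1)*(j^3 + 4*j^2 + j - 6) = (j + 1)*(j + 3)*(j^2 + j - 2) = (j - 1)*(j + 1)*(j + 3)*(j + 2)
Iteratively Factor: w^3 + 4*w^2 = (w + 4)*(w^2) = w*(w + 4)*(w)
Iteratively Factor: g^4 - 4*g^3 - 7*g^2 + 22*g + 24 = (g + 2)*(g^3 - 6*g^2 + 5*g + 12) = (g + 1)*(g + 2)*(g^2 - 7*g + 12) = (g - 3)*(g + 1)*(g + 2)*(g - 4)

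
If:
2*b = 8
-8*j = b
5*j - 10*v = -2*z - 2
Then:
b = 4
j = -1/2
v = z/5 - 1/20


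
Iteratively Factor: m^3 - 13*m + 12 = (m + 4)*(m^2 - 4*m + 3) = (m - 3)*(m + 4)*(m - 1)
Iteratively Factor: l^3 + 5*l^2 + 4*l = (l)*(l^2 + 5*l + 4) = l*(l + 1)*(l + 4)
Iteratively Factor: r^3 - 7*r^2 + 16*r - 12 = (r - 2)*(r^2 - 5*r + 6) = (r - 2)^2*(r - 3)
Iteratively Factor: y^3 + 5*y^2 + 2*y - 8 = (y + 2)*(y^2 + 3*y - 4) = (y + 2)*(y + 4)*(y - 1)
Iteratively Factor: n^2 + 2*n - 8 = (n - 2)*(n + 4)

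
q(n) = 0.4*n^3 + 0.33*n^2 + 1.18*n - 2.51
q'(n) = 1.2*n^2 + 0.66*n + 1.18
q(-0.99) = -3.74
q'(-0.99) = 1.70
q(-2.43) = -9.17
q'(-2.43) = 6.66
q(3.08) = 15.94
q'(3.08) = 14.60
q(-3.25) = -16.59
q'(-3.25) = 11.71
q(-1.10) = -3.94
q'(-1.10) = 1.91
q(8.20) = 249.90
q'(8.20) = 87.28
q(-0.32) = -2.87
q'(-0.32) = 1.09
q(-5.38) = -61.60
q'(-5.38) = 32.36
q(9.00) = 326.44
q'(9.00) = 104.32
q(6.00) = 102.85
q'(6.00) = 48.34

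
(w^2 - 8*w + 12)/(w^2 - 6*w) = (w - 2)/w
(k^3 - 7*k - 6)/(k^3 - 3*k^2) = 1 + 3/k + 2/k^2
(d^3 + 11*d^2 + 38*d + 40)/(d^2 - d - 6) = (d^2 + 9*d + 20)/(d - 3)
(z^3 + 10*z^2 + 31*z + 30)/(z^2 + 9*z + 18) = (z^2 + 7*z + 10)/(z + 6)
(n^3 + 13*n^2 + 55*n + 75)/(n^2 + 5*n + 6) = (n^2 + 10*n + 25)/(n + 2)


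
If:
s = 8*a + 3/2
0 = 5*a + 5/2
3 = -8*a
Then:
No Solution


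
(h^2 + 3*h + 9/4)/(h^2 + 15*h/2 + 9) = (h + 3/2)/(h + 6)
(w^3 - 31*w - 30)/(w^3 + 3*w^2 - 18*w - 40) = (w^2 - 5*w - 6)/(w^2 - 2*w - 8)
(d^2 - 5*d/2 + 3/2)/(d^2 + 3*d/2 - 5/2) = (2*d - 3)/(2*d + 5)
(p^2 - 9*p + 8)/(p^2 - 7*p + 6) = (p - 8)/(p - 6)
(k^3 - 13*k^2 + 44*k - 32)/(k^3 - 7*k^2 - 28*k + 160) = (k - 1)/(k + 5)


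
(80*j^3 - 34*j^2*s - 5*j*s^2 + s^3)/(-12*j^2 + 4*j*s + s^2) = (-40*j^2 - 3*j*s + s^2)/(6*j + s)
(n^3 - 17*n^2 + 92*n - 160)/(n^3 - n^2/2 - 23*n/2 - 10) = 2*(n^2 - 13*n + 40)/(2*n^2 + 7*n + 5)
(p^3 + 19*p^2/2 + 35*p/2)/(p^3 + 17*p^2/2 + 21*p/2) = (2*p + 5)/(2*p + 3)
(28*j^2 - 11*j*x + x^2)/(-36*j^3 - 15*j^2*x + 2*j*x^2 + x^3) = (-7*j + x)/(9*j^2 + 6*j*x + x^2)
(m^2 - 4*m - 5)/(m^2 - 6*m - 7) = (m - 5)/(m - 7)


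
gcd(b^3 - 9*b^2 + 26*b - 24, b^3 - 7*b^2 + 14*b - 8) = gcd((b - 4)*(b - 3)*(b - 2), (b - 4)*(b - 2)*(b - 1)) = b^2 - 6*b + 8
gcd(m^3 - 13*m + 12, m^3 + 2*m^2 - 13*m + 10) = m - 1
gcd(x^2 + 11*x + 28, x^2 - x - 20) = x + 4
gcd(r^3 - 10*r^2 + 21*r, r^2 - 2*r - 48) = 1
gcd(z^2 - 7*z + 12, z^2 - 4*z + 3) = z - 3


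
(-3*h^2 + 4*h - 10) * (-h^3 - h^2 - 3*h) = 3*h^5 - h^4 + 15*h^3 - 2*h^2 + 30*h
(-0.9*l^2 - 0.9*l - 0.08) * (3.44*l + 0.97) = -3.096*l^3 - 3.969*l^2 - 1.1482*l - 0.0776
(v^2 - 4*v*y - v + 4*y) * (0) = 0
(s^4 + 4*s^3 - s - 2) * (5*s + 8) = 5*s^5 + 28*s^4 + 32*s^3 - 5*s^2 - 18*s - 16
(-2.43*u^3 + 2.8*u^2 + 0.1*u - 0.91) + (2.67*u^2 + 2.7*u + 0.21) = -2.43*u^3 + 5.47*u^2 + 2.8*u - 0.7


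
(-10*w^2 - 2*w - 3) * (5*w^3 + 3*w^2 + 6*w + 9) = -50*w^5 - 40*w^4 - 81*w^3 - 111*w^2 - 36*w - 27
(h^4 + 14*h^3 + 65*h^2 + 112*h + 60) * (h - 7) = h^5 + 7*h^4 - 33*h^3 - 343*h^2 - 724*h - 420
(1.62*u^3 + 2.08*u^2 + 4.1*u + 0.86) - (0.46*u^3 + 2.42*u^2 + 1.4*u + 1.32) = 1.16*u^3 - 0.34*u^2 + 2.7*u - 0.46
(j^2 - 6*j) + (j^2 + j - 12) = 2*j^2 - 5*j - 12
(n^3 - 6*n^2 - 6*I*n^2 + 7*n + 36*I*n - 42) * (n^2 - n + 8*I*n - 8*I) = n^5 - 7*n^4 + 2*I*n^4 + 61*n^3 - 14*I*n^3 - 385*n^2 + 68*I*n^2 + 330*n - 392*I*n + 336*I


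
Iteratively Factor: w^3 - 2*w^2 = (w)*(w^2 - 2*w) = w*(w - 2)*(w)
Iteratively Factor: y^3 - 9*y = (y)*(y^2 - 9) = y*(y - 3)*(y + 3)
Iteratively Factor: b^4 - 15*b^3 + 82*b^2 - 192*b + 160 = (b - 2)*(b^3 - 13*b^2 + 56*b - 80) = (b - 5)*(b - 2)*(b^2 - 8*b + 16) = (b - 5)*(b - 4)*(b - 2)*(b - 4)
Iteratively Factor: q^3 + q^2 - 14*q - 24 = (q - 4)*(q^2 + 5*q + 6) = (q - 4)*(q + 2)*(q + 3)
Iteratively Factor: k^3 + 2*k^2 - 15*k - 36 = (k + 3)*(k^2 - k - 12) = (k + 3)^2*(k - 4)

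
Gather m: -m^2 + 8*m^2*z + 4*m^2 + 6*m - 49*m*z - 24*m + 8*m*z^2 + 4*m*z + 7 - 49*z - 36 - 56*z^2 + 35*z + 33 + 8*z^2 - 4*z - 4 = m^2*(8*z + 3) + m*(8*z^2 - 45*z - 18) - 48*z^2 - 18*z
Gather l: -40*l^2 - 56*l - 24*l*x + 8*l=-40*l^2 + l*(-24*x - 48)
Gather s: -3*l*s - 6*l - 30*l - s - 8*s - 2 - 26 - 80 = -36*l + s*(-3*l - 9) - 108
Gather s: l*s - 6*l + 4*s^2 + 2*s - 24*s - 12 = -6*l + 4*s^2 + s*(l - 22) - 12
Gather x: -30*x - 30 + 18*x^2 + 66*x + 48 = 18*x^2 + 36*x + 18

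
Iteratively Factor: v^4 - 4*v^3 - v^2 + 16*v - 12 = (v - 2)*(v^3 - 2*v^2 - 5*v + 6) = (v - 3)*(v - 2)*(v^2 + v - 2) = (v - 3)*(v - 2)*(v + 2)*(v - 1)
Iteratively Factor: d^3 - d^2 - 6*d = (d)*(d^2 - d - 6) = d*(d + 2)*(d - 3)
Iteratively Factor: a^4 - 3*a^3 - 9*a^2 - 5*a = (a - 5)*(a^3 + 2*a^2 + a) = a*(a - 5)*(a^2 + 2*a + 1) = a*(a - 5)*(a + 1)*(a + 1)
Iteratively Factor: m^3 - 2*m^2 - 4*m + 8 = (m + 2)*(m^2 - 4*m + 4) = (m - 2)*(m + 2)*(m - 2)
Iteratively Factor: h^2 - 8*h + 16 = (h - 4)*(h - 4)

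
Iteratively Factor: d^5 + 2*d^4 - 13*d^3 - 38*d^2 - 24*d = (d + 2)*(d^4 - 13*d^2 - 12*d) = d*(d + 2)*(d^3 - 13*d - 12) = d*(d - 4)*(d + 2)*(d^2 + 4*d + 3) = d*(d - 4)*(d + 2)*(d + 3)*(d + 1)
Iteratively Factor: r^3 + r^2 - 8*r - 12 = (r + 2)*(r^2 - r - 6) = (r + 2)^2*(r - 3)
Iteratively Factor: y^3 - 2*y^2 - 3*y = (y + 1)*(y^2 - 3*y) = (y - 3)*(y + 1)*(y)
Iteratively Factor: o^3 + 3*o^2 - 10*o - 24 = (o - 3)*(o^2 + 6*o + 8) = (o - 3)*(o + 4)*(o + 2)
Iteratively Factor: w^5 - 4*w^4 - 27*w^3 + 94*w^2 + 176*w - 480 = (w + 3)*(w^4 - 7*w^3 - 6*w^2 + 112*w - 160) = (w + 3)*(w + 4)*(w^3 - 11*w^2 + 38*w - 40) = (w - 4)*(w + 3)*(w + 4)*(w^2 - 7*w + 10) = (w - 4)*(w - 2)*(w + 3)*(w + 4)*(w - 5)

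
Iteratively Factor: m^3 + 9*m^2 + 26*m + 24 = (m + 4)*(m^2 + 5*m + 6) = (m + 2)*(m + 4)*(m + 3)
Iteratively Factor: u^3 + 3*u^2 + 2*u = (u)*(u^2 + 3*u + 2) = u*(u + 1)*(u + 2)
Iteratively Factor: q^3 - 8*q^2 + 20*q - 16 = (q - 2)*(q^2 - 6*q + 8) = (q - 2)^2*(q - 4)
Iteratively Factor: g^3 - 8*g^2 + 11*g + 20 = (g + 1)*(g^2 - 9*g + 20) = (g - 5)*(g + 1)*(g - 4)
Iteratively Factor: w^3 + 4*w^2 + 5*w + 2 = (w + 1)*(w^2 + 3*w + 2) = (w + 1)*(w + 2)*(w + 1)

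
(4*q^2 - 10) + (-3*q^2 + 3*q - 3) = q^2 + 3*q - 13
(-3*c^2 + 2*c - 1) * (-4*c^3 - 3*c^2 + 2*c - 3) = 12*c^5 + c^4 - 8*c^3 + 16*c^2 - 8*c + 3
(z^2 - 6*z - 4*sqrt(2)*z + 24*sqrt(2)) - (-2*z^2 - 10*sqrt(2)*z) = 3*z^2 - 6*z + 6*sqrt(2)*z + 24*sqrt(2)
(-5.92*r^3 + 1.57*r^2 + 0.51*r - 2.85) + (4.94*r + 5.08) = -5.92*r^3 + 1.57*r^2 + 5.45*r + 2.23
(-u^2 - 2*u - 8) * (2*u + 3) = -2*u^3 - 7*u^2 - 22*u - 24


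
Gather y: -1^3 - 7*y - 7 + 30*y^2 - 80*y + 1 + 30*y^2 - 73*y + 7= 60*y^2 - 160*y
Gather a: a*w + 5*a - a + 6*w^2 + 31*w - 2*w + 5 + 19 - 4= a*(w + 4) + 6*w^2 + 29*w + 20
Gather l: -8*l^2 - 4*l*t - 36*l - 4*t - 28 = -8*l^2 + l*(-4*t - 36) - 4*t - 28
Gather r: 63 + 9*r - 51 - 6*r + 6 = 3*r + 18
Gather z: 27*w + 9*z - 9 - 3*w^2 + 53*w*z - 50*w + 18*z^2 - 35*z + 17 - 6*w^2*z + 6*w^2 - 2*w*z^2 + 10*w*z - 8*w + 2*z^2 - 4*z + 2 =3*w^2 - 31*w + z^2*(20 - 2*w) + z*(-6*w^2 + 63*w - 30) + 10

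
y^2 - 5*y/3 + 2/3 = (y - 1)*(y - 2/3)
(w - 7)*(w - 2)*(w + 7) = w^3 - 2*w^2 - 49*w + 98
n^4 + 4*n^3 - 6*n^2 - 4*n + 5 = (n - 1)^2*(n + 1)*(n + 5)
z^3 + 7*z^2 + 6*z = z*(z + 1)*(z + 6)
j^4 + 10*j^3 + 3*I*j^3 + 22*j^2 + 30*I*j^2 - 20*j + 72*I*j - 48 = (j + 4)*(j + 6)*(j + I)*(j + 2*I)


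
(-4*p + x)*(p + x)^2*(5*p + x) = -20*p^4 - 39*p^3*x - 17*p^2*x^2 + 3*p*x^3 + x^4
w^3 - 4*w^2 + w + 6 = (w - 3)*(w - 2)*(w + 1)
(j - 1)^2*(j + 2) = j^3 - 3*j + 2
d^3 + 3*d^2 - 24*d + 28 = (d - 2)^2*(d + 7)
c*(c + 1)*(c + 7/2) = c^3 + 9*c^2/2 + 7*c/2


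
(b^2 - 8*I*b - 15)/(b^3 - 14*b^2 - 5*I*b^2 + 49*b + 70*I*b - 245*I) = (b - 3*I)/(b^2 - 14*b + 49)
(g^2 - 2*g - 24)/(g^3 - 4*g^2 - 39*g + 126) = (g^2 - 2*g - 24)/(g^3 - 4*g^2 - 39*g + 126)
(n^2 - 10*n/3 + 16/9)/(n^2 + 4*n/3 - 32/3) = (n - 2/3)/(n + 4)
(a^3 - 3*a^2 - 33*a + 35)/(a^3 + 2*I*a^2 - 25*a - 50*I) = (a^2 - 8*a + 7)/(a^2 + a*(-5 + 2*I) - 10*I)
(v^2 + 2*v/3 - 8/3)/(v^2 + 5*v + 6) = (v - 4/3)/(v + 3)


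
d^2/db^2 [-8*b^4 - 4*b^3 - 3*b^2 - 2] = -96*b^2 - 24*b - 6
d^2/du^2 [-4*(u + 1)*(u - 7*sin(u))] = -28*(u + 1)*sin(u) + 56*cos(u) - 8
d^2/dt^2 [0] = 0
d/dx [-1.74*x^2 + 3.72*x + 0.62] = 3.72 - 3.48*x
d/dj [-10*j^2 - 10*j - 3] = -20*j - 10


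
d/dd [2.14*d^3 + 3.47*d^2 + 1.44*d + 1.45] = 6.42*d^2 + 6.94*d + 1.44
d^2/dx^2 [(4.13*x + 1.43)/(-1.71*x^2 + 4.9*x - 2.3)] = (-(3.42*x - 4.9)*(4.13*x + 1.43)*(6.84*x - 9.8) + (42.3738*x - 35.5834)*(1.71*x^2 - 4.9*x + 2.3))/(1.71*x^2 - 4.9*x + 2.3)^3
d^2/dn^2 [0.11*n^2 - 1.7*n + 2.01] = 0.220000000000000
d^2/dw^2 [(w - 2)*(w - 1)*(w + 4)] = 6*w + 2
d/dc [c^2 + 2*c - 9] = 2*c + 2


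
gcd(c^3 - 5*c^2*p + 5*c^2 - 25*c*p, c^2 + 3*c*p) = c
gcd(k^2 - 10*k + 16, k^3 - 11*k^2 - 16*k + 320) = k - 8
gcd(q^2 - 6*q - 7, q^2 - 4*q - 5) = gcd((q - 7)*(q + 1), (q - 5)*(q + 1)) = q + 1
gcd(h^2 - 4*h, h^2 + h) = h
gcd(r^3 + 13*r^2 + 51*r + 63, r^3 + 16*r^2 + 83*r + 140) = r + 7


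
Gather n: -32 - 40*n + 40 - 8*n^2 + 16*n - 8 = -8*n^2 - 24*n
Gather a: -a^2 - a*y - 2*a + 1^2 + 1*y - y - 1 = -a^2 + a*(-y - 2)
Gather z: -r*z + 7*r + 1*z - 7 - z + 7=-r*z + 7*r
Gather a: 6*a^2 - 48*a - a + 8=6*a^2 - 49*a + 8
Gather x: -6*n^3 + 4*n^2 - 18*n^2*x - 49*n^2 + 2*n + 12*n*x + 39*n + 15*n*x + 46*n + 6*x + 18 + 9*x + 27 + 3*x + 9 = -6*n^3 - 45*n^2 + 87*n + x*(-18*n^2 + 27*n + 18) + 54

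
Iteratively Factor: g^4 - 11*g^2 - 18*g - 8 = (g + 1)*(g^3 - g^2 - 10*g - 8) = (g + 1)^2*(g^2 - 2*g - 8) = (g + 1)^2*(g + 2)*(g - 4)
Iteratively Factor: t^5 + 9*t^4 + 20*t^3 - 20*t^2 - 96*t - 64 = (t + 4)*(t^4 + 5*t^3 - 20*t - 16) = (t + 1)*(t + 4)*(t^3 + 4*t^2 - 4*t - 16) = (t + 1)*(t + 4)^2*(t^2 - 4) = (t - 2)*(t + 1)*(t + 4)^2*(t + 2)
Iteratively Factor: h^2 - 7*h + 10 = (h - 2)*(h - 5)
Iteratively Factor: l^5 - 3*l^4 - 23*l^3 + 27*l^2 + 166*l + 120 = (l - 4)*(l^4 + l^3 - 19*l^2 - 49*l - 30) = (l - 5)*(l - 4)*(l^3 + 6*l^2 + 11*l + 6) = (l - 5)*(l - 4)*(l + 3)*(l^2 + 3*l + 2) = (l - 5)*(l - 4)*(l + 1)*(l + 3)*(l + 2)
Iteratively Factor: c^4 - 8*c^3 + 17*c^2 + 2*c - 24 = (c + 1)*(c^3 - 9*c^2 + 26*c - 24) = (c - 3)*(c + 1)*(c^2 - 6*c + 8) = (c - 3)*(c - 2)*(c + 1)*(c - 4)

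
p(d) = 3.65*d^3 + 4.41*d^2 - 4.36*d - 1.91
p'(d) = 10.95*d^2 + 8.82*d - 4.36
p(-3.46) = -85.22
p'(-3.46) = 96.21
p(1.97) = 34.52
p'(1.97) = 55.51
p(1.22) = 5.96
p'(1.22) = 22.70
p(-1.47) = 2.43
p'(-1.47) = 6.34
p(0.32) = -2.73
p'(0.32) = -0.42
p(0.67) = -1.75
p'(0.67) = 6.46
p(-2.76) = -33.02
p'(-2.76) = 54.71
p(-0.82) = 2.62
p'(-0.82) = -4.23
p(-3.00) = -47.69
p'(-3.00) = 67.73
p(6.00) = 919.09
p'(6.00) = 442.76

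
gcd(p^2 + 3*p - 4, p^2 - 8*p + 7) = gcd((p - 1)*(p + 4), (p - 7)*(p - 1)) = p - 1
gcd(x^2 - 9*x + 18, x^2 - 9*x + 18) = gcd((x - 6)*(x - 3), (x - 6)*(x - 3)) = x^2 - 9*x + 18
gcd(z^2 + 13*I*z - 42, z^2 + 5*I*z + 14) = z + 7*I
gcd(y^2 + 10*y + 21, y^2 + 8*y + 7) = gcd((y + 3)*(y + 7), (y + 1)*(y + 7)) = y + 7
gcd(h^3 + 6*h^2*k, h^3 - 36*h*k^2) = h^2 + 6*h*k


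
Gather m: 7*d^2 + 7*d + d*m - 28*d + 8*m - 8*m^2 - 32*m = 7*d^2 - 21*d - 8*m^2 + m*(d - 24)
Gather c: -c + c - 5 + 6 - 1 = 0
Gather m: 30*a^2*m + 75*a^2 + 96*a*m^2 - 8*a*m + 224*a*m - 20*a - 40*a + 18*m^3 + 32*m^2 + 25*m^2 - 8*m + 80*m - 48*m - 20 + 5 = 75*a^2 - 60*a + 18*m^3 + m^2*(96*a + 57) + m*(30*a^2 + 216*a + 24) - 15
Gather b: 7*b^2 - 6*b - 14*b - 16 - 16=7*b^2 - 20*b - 32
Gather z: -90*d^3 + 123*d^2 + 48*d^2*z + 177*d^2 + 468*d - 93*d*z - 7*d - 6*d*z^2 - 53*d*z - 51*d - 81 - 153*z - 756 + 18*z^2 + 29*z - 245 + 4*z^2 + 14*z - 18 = -90*d^3 + 300*d^2 + 410*d + z^2*(22 - 6*d) + z*(48*d^2 - 146*d - 110) - 1100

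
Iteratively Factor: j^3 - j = (j + 1)*(j^2 - j) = j*(j + 1)*(j - 1)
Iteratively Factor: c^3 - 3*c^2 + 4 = (c - 2)*(c^2 - c - 2) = (c - 2)*(c + 1)*(c - 2)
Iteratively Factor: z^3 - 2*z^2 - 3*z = (z + 1)*(z^2 - 3*z) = z*(z + 1)*(z - 3)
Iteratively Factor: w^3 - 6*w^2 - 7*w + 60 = (w - 5)*(w^2 - w - 12) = (w - 5)*(w + 3)*(w - 4)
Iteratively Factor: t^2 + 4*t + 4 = (t + 2)*(t + 2)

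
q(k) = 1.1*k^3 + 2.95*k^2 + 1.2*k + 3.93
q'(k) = 3.3*k^2 + 5.9*k + 1.2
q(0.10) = 4.08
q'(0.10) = 1.82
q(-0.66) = 4.11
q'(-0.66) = -1.26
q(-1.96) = 4.63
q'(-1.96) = 2.31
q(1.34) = 13.48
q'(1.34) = 15.03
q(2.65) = 48.30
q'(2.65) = 40.01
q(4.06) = 131.04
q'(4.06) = 79.55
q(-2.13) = 4.13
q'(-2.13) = 3.60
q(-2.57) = 1.66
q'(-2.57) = 7.83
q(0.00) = 3.93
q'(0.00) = 1.20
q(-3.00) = -2.82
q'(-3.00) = 13.20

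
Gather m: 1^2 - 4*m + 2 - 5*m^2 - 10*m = -5*m^2 - 14*m + 3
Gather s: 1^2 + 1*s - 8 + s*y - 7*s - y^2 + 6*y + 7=s*(y - 6) - y^2 + 6*y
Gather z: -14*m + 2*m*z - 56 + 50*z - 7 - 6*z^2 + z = -14*m - 6*z^2 + z*(2*m + 51) - 63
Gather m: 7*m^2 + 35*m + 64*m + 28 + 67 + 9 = 7*m^2 + 99*m + 104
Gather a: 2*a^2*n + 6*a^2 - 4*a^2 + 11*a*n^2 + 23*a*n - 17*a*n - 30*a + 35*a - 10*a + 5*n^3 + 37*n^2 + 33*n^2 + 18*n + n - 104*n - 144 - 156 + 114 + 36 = a^2*(2*n + 2) + a*(11*n^2 + 6*n - 5) + 5*n^3 + 70*n^2 - 85*n - 150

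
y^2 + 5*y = y*(y + 5)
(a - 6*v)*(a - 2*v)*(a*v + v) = a^3*v - 8*a^2*v^2 + a^2*v + 12*a*v^3 - 8*a*v^2 + 12*v^3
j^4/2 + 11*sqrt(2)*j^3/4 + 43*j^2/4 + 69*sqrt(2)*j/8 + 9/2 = (j/2 + sqrt(2))*(j + sqrt(2)/2)*(j + 3*sqrt(2)/2)^2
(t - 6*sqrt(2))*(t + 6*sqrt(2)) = t^2 - 72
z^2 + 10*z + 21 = (z + 3)*(z + 7)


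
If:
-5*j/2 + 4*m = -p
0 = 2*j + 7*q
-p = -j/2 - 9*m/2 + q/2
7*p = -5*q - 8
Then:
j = -1904/2369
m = -416/2369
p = -3096/2369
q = 544/2369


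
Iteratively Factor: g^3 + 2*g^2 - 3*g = (g - 1)*(g^2 + 3*g) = g*(g - 1)*(g + 3)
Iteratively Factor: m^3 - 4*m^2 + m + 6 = (m - 3)*(m^2 - m - 2) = (m - 3)*(m + 1)*(m - 2)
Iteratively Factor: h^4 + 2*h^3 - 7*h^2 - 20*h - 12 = (h - 3)*(h^3 + 5*h^2 + 8*h + 4) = (h - 3)*(h + 2)*(h^2 + 3*h + 2) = (h - 3)*(h + 2)^2*(h + 1)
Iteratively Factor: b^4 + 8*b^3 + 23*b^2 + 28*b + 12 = (b + 2)*(b^3 + 6*b^2 + 11*b + 6) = (b + 2)^2*(b^2 + 4*b + 3) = (b + 1)*(b + 2)^2*(b + 3)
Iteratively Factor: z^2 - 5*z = (z)*(z - 5)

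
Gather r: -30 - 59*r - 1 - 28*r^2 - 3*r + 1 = -28*r^2 - 62*r - 30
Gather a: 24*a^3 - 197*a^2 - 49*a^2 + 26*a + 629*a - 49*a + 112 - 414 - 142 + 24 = 24*a^3 - 246*a^2 + 606*a - 420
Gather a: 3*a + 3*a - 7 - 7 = 6*a - 14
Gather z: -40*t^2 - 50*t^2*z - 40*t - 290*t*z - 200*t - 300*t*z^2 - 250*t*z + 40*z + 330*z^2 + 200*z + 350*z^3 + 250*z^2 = -40*t^2 - 240*t + 350*z^3 + z^2*(580 - 300*t) + z*(-50*t^2 - 540*t + 240)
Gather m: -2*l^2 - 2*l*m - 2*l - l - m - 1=-2*l^2 - 3*l + m*(-2*l - 1) - 1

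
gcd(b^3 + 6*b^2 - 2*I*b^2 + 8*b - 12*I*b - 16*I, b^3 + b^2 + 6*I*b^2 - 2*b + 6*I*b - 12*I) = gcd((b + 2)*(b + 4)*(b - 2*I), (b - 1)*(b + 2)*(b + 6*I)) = b + 2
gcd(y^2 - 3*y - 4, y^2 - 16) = y - 4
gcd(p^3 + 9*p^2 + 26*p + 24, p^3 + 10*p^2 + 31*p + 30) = p^2 + 5*p + 6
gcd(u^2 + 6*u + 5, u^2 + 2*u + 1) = u + 1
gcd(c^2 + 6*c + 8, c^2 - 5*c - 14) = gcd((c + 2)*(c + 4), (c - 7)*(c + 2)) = c + 2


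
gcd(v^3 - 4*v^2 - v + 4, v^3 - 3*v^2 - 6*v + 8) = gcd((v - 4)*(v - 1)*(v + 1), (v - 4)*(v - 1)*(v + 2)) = v^2 - 5*v + 4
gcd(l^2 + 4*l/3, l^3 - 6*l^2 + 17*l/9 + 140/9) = l + 4/3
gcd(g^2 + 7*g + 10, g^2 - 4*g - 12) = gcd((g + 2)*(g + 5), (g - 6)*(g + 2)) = g + 2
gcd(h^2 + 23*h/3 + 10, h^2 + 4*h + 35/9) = h + 5/3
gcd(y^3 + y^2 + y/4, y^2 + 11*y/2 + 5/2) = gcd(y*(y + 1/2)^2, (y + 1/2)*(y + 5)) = y + 1/2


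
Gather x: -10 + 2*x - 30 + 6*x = 8*x - 40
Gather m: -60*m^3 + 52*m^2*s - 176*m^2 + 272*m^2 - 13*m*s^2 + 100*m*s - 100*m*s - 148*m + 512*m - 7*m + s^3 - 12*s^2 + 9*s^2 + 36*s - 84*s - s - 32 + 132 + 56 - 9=-60*m^3 + m^2*(52*s + 96) + m*(357 - 13*s^2) + s^3 - 3*s^2 - 49*s + 147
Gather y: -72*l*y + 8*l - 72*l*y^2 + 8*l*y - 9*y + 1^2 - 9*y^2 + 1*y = 8*l + y^2*(-72*l - 9) + y*(-64*l - 8) + 1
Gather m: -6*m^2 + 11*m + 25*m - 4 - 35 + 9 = -6*m^2 + 36*m - 30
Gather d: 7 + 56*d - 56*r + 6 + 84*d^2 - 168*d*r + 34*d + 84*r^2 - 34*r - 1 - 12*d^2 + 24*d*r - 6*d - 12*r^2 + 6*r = 72*d^2 + d*(84 - 144*r) + 72*r^2 - 84*r + 12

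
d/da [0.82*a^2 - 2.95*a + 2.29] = 1.64*a - 2.95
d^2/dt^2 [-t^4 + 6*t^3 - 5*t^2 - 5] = -12*t^2 + 36*t - 10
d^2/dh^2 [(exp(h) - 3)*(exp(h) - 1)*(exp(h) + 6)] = (9*exp(2*h) + 8*exp(h) - 21)*exp(h)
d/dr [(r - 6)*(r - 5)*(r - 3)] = 3*r^2 - 28*r + 63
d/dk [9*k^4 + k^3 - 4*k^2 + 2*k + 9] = 36*k^3 + 3*k^2 - 8*k + 2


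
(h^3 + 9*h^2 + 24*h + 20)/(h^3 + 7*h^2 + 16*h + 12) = (h + 5)/(h + 3)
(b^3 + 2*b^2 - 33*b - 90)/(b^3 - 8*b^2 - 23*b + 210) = (b + 3)/(b - 7)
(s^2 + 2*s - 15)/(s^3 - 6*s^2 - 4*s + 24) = (s^2 + 2*s - 15)/(s^3 - 6*s^2 - 4*s + 24)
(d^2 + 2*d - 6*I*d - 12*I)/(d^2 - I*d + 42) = (d^2 + d*(2 - 6*I) - 12*I)/(d^2 - I*d + 42)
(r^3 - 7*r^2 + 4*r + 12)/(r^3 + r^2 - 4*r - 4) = (r - 6)/(r + 2)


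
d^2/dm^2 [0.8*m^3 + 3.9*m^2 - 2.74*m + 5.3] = 4.8*m + 7.8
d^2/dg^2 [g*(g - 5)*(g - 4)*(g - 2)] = 12*g^2 - 66*g + 76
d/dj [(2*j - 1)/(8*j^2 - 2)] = -1/(4*j^2 + 4*j + 1)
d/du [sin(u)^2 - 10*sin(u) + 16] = 2*(sin(u) - 5)*cos(u)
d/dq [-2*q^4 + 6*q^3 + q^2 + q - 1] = -8*q^3 + 18*q^2 + 2*q + 1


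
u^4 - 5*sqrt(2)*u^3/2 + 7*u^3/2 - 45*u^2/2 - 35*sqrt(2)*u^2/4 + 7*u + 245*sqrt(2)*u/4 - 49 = (u - 7/2)*(u + 7)*(u - 2*sqrt(2))*(u - sqrt(2)/2)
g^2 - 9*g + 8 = (g - 8)*(g - 1)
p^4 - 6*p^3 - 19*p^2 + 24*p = p*(p - 8)*(p - 1)*(p + 3)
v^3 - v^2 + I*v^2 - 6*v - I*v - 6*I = (v - 3)*(v + 2)*(v + I)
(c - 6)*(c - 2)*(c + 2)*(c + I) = c^4 - 6*c^3 + I*c^3 - 4*c^2 - 6*I*c^2 + 24*c - 4*I*c + 24*I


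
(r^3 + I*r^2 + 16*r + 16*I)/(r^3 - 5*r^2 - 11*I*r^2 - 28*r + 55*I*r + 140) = (r^2 + 5*I*r - 4)/(r^2 - r*(5 + 7*I) + 35*I)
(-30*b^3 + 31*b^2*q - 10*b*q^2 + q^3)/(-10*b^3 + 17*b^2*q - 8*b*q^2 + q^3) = (-3*b + q)/(-b + q)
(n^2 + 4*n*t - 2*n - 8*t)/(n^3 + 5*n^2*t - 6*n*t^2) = (n^2 + 4*n*t - 2*n - 8*t)/(n*(n^2 + 5*n*t - 6*t^2))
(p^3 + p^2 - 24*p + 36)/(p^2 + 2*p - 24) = (p^2 - 5*p + 6)/(p - 4)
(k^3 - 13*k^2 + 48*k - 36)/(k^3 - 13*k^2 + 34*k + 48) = (k^2 - 7*k + 6)/(k^2 - 7*k - 8)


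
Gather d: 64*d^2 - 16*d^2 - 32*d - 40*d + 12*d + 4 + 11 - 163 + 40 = 48*d^2 - 60*d - 108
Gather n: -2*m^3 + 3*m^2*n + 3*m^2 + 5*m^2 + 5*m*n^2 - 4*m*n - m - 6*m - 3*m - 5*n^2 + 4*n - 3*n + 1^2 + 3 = -2*m^3 + 8*m^2 - 10*m + n^2*(5*m - 5) + n*(3*m^2 - 4*m + 1) + 4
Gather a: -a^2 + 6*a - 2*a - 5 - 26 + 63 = -a^2 + 4*a + 32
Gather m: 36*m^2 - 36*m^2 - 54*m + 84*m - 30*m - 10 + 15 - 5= 0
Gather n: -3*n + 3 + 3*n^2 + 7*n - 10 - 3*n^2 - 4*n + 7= 0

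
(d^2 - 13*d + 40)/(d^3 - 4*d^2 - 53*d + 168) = (d - 5)/(d^2 + 4*d - 21)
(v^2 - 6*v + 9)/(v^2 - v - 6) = (v - 3)/(v + 2)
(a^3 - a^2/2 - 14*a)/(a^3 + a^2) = (a^2 - a/2 - 14)/(a*(a + 1))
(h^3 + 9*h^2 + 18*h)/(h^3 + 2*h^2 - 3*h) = (h + 6)/(h - 1)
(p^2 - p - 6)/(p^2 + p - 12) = (p + 2)/(p + 4)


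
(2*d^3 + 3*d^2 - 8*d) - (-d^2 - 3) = 2*d^3 + 4*d^2 - 8*d + 3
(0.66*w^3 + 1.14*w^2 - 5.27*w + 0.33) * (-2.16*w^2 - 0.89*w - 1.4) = -1.4256*w^5 - 3.0498*w^4 + 9.4446*w^3 + 2.3815*w^2 + 7.0843*w - 0.462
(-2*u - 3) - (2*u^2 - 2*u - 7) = 4 - 2*u^2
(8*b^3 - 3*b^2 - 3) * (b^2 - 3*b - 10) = 8*b^5 - 27*b^4 - 71*b^3 + 27*b^2 + 9*b + 30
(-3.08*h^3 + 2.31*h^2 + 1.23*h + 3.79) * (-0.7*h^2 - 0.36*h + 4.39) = 2.156*h^5 - 0.5082*h^4 - 15.2138*h^3 + 7.0451*h^2 + 4.0353*h + 16.6381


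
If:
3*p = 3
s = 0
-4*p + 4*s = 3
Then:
No Solution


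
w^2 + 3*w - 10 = (w - 2)*(w + 5)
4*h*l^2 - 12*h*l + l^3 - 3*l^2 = l*(4*h + l)*(l - 3)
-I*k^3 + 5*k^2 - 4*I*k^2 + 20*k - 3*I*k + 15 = (k + 3)*(k + 5*I)*(-I*k - I)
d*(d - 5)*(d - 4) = d^3 - 9*d^2 + 20*d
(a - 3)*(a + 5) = a^2 + 2*a - 15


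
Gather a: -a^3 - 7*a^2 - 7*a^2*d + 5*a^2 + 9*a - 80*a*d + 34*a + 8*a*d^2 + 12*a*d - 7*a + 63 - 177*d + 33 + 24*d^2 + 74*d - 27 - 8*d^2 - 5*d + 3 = -a^3 + a^2*(-7*d - 2) + a*(8*d^2 - 68*d + 36) + 16*d^2 - 108*d + 72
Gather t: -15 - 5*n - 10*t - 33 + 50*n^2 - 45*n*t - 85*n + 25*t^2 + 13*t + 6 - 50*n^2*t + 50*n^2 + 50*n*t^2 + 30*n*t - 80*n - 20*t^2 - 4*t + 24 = 100*n^2 - 170*n + t^2*(50*n + 5) + t*(-50*n^2 - 15*n - 1) - 18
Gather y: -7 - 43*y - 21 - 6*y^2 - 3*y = -6*y^2 - 46*y - 28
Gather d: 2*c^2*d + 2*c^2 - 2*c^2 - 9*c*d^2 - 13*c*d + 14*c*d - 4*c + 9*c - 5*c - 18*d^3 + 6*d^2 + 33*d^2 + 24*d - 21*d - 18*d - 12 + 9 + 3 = -18*d^3 + d^2*(39 - 9*c) + d*(2*c^2 + c - 15)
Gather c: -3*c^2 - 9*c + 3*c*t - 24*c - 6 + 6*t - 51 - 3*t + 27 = -3*c^2 + c*(3*t - 33) + 3*t - 30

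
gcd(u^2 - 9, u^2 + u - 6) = u + 3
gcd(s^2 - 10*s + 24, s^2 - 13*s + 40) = 1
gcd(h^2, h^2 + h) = h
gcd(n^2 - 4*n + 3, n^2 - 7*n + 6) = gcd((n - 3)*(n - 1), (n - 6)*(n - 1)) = n - 1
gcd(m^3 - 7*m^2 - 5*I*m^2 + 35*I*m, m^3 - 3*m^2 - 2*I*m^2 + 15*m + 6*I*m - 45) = m - 5*I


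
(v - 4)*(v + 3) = v^2 - v - 12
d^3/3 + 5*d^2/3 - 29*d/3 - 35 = (d/3 + 1)*(d - 5)*(d + 7)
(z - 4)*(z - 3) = z^2 - 7*z + 12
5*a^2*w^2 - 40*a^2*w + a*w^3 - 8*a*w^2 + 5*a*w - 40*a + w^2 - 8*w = (5*a + w)*(w - 8)*(a*w + 1)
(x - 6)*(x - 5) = x^2 - 11*x + 30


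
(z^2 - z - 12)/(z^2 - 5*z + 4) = (z + 3)/(z - 1)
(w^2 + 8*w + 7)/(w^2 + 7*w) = (w + 1)/w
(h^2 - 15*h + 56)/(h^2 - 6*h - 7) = (h - 8)/(h + 1)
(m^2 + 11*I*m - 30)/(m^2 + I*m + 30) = (m + 5*I)/(m - 5*I)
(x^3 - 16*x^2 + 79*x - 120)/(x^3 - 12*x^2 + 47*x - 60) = (x - 8)/(x - 4)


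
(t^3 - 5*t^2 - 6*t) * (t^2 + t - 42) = t^5 - 4*t^4 - 53*t^3 + 204*t^2 + 252*t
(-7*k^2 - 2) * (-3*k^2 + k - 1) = 21*k^4 - 7*k^3 + 13*k^2 - 2*k + 2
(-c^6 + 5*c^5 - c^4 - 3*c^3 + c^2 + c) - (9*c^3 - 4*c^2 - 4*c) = -c^6 + 5*c^5 - c^4 - 12*c^3 + 5*c^2 + 5*c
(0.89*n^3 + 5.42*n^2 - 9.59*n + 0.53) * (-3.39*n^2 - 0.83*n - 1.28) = -3.0171*n^5 - 19.1125*n^4 + 26.8723*n^3 - 0.7746*n^2 + 11.8353*n - 0.6784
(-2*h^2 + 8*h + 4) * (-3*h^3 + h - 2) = 6*h^5 - 24*h^4 - 14*h^3 + 12*h^2 - 12*h - 8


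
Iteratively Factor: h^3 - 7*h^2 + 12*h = (h - 3)*(h^2 - 4*h) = (h - 4)*(h - 3)*(h)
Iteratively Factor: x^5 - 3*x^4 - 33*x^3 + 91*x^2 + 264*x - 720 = (x + 4)*(x^4 - 7*x^3 - 5*x^2 + 111*x - 180) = (x - 3)*(x + 4)*(x^3 - 4*x^2 - 17*x + 60) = (x - 3)^2*(x + 4)*(x^2 - x - 20) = (x - 3)^2*(x + 4)^2*(x - 5)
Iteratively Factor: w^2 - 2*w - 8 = (w - 4)*(w + 2)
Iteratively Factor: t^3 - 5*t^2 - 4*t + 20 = (t + 2)*(t^2 - 7*t + 10) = (t - 2)*(t + 2)*(t - 5)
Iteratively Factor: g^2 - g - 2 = (g + 1)*(g - 2)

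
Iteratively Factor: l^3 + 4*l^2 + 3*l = (l + 3)*(l^2 + l) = l*(l + 3)*(l + 1)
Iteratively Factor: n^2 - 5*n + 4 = (n - 1)*(n - 4)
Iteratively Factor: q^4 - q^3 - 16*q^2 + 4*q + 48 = (q + 3)*(q^3 - 4*q^2 - 4*q + 16) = (q - 4)*(q + 3)*(q^2 - 4) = (q - 4)*(q + 2)*(q + 3)*(q - 2)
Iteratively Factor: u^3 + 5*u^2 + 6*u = (u + 2)*(u^2 + 3*u) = (u + 2)*(u + 3)*(u)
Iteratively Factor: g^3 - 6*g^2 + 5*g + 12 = (g + 1)*(g^2 - 7*g + 12) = (g - 4)*(g + 1)*(g - 3)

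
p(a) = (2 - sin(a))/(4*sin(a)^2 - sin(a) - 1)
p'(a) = (2 - sin(a))*(-8*sin(a)*cos(a) + cos(a))/(4*sin(a)^2 - sin(a) - 1)^2 - cos(a)/(4*sin(a)^2 - sin(a) - 1)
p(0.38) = -1.99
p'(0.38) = -3.29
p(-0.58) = 3.40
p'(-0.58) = 19.32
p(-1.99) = 0.90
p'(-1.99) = -0.81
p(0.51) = -2.83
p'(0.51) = -11.77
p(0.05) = -1.88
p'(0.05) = 2.04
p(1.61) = 0.50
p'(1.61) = 0.09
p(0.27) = -1.76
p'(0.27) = -0.98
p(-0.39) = -57.16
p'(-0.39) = 5153.90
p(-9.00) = 26.37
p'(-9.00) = -1118.38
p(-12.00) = -3.80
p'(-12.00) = -25.25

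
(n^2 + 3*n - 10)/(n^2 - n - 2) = (n + 5)/(n + 1)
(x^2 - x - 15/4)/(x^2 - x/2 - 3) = (x - 5/2)/(x - 2)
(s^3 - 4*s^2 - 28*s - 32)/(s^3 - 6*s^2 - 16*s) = (s + 2)/s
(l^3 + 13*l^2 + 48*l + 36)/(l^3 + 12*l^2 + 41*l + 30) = (l + 6)/(l + 5)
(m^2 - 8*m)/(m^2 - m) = (m - 8)/(m - 1)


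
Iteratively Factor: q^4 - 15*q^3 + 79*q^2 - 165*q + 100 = (q - 5)*(q^3 - 10*q^2 + 29*q - 20) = (q - 5)*(q - 4)*(q^2 - 6*q + 5) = (q - 5)^2*(q - 4)*(q - 1)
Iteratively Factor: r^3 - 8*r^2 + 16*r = (r)*(r^2 - 8*r + 16) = r*(r - 4)*(r - 4)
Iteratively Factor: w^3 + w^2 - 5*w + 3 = (w + 3)*(w^2 - 2*w + 1) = (w - 1)*(w + 3)*(w - 1)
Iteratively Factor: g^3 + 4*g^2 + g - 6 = (g + 2)*(g^2 + 2*g - 3) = (g - 1)*(g + 2)*(g + 3)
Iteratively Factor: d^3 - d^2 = (d - 1)*(d^2) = d*(d - 1)*(d)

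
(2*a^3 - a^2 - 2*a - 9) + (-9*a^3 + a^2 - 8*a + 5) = -7*a^3 - 10*a - 4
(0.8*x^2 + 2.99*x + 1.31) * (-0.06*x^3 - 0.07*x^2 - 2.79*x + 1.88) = -0.048*x^5 - 0.2354*x^4 - 2.5199*x^3 - 6.9298*x^2 + 1.9663*x + 2.4628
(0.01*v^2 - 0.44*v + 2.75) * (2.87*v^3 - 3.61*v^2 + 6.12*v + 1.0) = 0.0287*v^5 - 1.2989*v^4 + 9.5421*v^3 - 12.6103*v^2 + 16.39*v + 2.75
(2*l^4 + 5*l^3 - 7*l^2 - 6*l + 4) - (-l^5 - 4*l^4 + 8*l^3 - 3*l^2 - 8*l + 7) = l^5 + 6*l^4 - 3*l^3 - 4*l^2 + 2*l - 3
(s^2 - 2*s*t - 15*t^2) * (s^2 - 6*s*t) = s^4 - 8*s^3*t - 3*s^2*t^2 + 90*s*t^3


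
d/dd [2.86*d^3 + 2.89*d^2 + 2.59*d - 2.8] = 8.58*d^2 + 5.78*d + 2.59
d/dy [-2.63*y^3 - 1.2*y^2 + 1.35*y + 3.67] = -7.89*y^2 - 2.4*y + 1.35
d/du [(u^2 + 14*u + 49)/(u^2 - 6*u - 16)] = 10*(-2*u^2 - 13*u + 7)/(u^4 - 12*u^3 + 4*u^2 + 192*u + 256)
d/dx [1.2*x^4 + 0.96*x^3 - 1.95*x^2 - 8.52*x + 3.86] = 4.8*x^3 + 2.88*x^2 - 3.9*x - 8.52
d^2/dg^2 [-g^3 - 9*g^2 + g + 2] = -6*g - 18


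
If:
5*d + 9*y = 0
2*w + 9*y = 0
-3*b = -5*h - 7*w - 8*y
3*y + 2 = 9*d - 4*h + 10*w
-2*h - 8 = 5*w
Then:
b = -2465/468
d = -3/13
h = -133/52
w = -15/26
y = 5/39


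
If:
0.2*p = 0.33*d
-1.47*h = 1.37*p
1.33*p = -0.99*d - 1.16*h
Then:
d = 0.00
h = 0.00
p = 0.00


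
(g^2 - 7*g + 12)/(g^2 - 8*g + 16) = (g - 3)/(g - 4)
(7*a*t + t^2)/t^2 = (7*a + t)/t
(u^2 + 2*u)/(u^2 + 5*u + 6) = u/(u + 3)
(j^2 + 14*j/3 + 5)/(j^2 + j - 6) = (j + 5/3)/(j - 2)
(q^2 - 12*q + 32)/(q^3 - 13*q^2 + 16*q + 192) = (q - 4)/(q^2 - 5*q - 24)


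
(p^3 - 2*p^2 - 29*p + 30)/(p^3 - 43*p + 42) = (p + 5)/(p + 7)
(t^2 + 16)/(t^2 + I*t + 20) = (t + 4*I)/(t + 5*I)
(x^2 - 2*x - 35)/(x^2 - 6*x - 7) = (x + 5)/(x + 1)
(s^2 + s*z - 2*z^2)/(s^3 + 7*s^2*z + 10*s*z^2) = (s - z)/(s*(s + 5*z))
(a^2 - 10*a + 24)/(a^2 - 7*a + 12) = (a - 6)/(a - 3)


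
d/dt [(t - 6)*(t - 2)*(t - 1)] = 3*t^2 - 18*t + 20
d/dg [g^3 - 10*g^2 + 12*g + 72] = 3*g^2 - 20*g + 12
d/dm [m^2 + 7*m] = 2*m + 7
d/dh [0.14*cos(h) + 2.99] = -0.14*sin(h)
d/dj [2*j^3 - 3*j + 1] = 6*j^2 - 3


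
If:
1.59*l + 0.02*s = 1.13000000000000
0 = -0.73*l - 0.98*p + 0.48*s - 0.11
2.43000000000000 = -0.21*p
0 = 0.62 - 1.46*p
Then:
No Solution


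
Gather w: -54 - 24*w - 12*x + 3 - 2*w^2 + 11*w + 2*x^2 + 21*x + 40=-2*w^2 - 13*w + 2*x^2 + 9*x - 11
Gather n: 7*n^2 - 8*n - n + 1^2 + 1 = 7*n^2 - 9*n + 2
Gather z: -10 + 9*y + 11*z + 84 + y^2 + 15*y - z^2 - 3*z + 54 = y^2 + 24*y - z^2 + 8*z + 128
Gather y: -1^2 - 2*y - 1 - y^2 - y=-y^2 - 3*y - 2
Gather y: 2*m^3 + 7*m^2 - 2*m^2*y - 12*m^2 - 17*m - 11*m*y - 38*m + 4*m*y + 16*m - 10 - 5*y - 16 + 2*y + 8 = 2*m^3 - 5*m^2 - 39*m + y*(-2*m^2 - 7*m - 3) - 18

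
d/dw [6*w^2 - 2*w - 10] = 12*w - 2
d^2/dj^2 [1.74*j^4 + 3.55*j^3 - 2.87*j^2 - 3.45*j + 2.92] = 20.88*j^2 + 21.3*j - 5.74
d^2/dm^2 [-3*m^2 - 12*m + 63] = -6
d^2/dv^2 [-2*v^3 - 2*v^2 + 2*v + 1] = -12*v - 4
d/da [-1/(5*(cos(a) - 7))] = -sin(a)/(5*(cos(a) - 7)^2)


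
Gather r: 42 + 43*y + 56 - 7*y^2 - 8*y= -7*y^2 + 35*y + 98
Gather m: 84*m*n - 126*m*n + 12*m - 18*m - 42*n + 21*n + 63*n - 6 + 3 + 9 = m*(-42*n - 6) + 42*n + 6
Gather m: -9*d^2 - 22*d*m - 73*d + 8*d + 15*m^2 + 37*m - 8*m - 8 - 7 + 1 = -9*d^2 - 65*d + 15*m^2 + m*(29 - 22*d) - 14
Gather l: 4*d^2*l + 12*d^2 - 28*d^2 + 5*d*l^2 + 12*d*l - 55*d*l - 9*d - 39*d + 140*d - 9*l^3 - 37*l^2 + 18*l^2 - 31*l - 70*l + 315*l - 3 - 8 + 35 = -16*d^2 + 92*d - 9*l^3 + l^2*(5*d - 19) + l*(4*d^2 - 43*d + 214) + 24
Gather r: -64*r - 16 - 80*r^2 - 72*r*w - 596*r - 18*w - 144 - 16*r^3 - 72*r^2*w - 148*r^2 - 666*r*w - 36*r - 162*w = -16*r^3 + r^2*(-72*w - 228) + r*(-738*w - 696) - 180*w - 160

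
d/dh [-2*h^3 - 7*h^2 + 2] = 2*h*(-3*h - 7)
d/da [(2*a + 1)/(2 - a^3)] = (4*a^3 + 3*a^2 + 4)/(a^6 - 4*a^3 + 4)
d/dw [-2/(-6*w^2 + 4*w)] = 2*(1 - 3*w)/(w^2*(3*w - 2)^2)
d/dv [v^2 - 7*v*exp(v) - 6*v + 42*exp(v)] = -7*v*exp(v) + 2*v + 35*exp(v) - 6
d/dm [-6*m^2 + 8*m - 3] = 8 - 12*m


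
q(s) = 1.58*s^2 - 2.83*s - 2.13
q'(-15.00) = -50.23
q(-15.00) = 395.82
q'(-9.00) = -31.27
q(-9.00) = 151.32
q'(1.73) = 2.64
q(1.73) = -2.30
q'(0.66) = -0.74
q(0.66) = -3.31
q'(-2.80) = -11.68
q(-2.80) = 18.18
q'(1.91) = 3.21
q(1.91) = -1.77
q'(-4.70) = -17.68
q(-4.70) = 46.07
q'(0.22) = -2.13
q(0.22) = -2.68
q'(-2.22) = -9.85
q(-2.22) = 11.94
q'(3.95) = 9.65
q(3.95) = 11.34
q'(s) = 3.16*s - 2.83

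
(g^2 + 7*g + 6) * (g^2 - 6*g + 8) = g^4 + g^3 - 28*g^2 + 20*g + 48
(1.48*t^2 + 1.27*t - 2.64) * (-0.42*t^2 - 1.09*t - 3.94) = -0.6216*t^4 - 2.1466*t^3 - 6.1067*t^2 - 2.1262*t + 10.4016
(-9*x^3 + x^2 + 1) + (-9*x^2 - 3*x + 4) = -9*x^3 - 8*x^2 - 3*x + 5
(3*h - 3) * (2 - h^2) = -3*h^3 + 3*h^2 + 6*h - 6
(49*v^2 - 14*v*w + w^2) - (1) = 49*v^2 - 14*v*w + w^2 - 1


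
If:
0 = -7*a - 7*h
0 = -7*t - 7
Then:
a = -h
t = -1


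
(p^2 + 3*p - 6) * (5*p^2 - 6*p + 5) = 5*p^4 + 9*p^3 - 43*p^2 + 51*p - 30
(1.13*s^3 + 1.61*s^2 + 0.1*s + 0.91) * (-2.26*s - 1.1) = -2.5538*s^4 - 4.8816*s^3 - 1.997*s^2 - 2.1666*s - 1.001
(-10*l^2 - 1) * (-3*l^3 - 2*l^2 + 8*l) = 30*l^5 + 20*l^4 - 77*l^3 + 2*l^2 - 8*l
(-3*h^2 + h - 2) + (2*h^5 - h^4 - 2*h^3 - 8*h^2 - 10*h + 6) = 2*h^5 - h^4 - 2*h^3 - 11*h^2 - 9*h + 4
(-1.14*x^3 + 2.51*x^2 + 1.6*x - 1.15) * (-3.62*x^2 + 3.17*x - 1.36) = 4.1268*x^5 - 12.7*x^4 + 3.7151*x^3 + 5.8214*x^2 - 5.8215*x + 1.564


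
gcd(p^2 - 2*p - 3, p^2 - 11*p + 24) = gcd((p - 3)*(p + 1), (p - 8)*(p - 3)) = p - 3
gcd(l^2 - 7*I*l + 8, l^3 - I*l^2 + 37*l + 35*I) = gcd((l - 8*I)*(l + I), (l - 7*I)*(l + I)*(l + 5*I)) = l + I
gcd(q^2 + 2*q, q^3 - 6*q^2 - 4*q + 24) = q + 2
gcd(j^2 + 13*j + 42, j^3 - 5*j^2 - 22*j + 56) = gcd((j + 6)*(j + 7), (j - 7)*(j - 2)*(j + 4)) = 1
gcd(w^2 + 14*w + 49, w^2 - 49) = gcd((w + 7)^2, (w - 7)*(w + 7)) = w + 7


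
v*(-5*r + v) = -5*r*v + v^2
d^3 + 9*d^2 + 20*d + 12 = (d + 1)*(d + 2)*(d + 6)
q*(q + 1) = q^2 + q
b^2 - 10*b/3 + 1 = (b - 3)*(b - 1/3)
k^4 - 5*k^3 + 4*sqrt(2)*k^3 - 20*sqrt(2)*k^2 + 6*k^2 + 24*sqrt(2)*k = k*(k - 3)*(k - 2)*(k + 4*sqrt(2))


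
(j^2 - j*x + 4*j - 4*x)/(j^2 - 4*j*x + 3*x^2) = (-j - 4)/(-j + 3*x)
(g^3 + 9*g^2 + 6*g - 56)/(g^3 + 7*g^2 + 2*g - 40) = (g + 7)/(g + 5)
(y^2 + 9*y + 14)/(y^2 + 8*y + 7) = (y + 2)/(y + 1)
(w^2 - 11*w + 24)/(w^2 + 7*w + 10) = (w^2 - 11*w + 24)/(w^2 + 7*w + 10)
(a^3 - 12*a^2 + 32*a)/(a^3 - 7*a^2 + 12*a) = (a - 8)/(a - 3)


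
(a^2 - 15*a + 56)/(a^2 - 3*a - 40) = (a - 7)/(a + 5)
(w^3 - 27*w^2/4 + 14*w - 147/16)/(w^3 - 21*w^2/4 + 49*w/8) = (w - 3/2)/w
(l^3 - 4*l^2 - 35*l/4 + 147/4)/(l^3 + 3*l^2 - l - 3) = (l^2 - 7*l + 49/4)/(l^2 - 1)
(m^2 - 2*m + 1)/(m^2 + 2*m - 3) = (m - 1)/(m + 3)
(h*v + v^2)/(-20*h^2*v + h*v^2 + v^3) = (h + v)/(-20*h^2 + h*v + v^2)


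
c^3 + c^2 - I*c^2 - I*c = c*(c + 1)*(c - I)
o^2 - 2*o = o*(o - 2)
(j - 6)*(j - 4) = j^2 - 10*j + 24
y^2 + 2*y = y*(y + 2)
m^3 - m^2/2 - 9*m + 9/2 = (m - 3)*(m - 1/2)*(m + 3)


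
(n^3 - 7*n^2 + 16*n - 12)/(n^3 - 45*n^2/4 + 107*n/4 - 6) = 4*(n^2 - 4*n + 4)/(4*n^2 - 33*n + 8)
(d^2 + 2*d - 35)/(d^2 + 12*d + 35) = (d - 5)/(d + 5)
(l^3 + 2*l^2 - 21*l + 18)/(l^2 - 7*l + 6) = (l^2 + 3*l - 18)/(l - 6)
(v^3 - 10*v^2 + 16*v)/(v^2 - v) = (v^2 - 10*v + 16)/(v - 1)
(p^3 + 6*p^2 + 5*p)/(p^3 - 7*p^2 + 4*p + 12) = p*(p + 5)/(p^2 - 8*p + 12)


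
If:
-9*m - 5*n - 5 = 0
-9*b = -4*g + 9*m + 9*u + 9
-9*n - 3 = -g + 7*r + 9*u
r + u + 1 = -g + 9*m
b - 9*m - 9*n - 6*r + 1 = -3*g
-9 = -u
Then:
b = -7115/298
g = -15235/298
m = -23725/2682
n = 4447/298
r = -5735/149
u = 9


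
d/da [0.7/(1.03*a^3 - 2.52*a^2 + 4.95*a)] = (-2.163*a^2 + 3.528*a - 3.465)/(a^2*(1.03*a^2 - 2.52*a + 4.95)^2)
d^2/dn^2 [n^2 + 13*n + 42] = 2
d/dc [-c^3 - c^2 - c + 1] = -3*c^2 - 2*c - 1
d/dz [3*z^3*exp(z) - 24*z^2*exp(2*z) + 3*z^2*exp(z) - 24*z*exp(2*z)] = 3*(z^3 - 16*z^2*exp(z) + 4*z^2 - 32*z*exp(z) + 2*z - 8*exp(z))*exp(z)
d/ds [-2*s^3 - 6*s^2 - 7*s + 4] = -6*s^2 - 12*s - 7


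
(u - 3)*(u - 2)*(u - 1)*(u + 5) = u^4 - u^3 - 19*u^2 + 49*u - 30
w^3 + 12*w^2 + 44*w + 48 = (w + 2)*(w + 4)*(w + 6)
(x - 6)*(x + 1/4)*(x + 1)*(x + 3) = x^4 - 7*x^3/4 - 43*x^2/2 - 93*x/4 - 9/2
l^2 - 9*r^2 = (l - 3*r)*(l + 3*r)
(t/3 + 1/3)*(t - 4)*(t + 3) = t^3/3 - 13*t/3 - 4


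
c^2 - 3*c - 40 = (c - 8)*(c + 5)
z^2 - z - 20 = (z - 5)*(z + 4)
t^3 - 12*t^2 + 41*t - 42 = (t - 7)*(t - 3)*(t - 2)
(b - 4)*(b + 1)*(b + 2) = b^3 - b^2 - 10*b - 8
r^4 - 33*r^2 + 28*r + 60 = (r - 5)*(r - 2)*(r + 1)*(r + 6)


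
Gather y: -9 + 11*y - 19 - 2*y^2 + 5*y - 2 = -2*y^2 + 16*y - 30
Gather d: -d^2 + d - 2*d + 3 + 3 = -d^2 - d + 6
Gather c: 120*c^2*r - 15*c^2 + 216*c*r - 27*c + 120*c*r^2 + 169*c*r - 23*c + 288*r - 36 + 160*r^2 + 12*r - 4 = c^2*(120*r - 15) + c*(120*r^2 + 385*r - 50) + 160*r^2 + 300*r - 40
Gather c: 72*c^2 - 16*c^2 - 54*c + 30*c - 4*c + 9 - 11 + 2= 56*c^2 - 28*c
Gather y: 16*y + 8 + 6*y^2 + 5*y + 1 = 6*y^2 + 21*y + 9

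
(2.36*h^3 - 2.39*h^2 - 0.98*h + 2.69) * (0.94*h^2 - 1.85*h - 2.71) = 2.2184*h^5 - 6.6126*h^4 - 2.8953*h^3 + 10.8185*h^2 - 2.3207*h - 7.2899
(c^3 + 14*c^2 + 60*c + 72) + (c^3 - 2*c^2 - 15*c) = 2*c^3 + 12*c^2 + 45*c + 72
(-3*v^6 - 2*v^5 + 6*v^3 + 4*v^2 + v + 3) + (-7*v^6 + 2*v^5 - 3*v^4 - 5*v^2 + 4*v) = -10*v^6 - 3*v^4 + 6*v^3 - v^2 + 5*v + 3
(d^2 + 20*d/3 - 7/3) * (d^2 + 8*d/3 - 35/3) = d^4 + 28*d^3/3 + 34*d^2/9 - 84*d + 245/9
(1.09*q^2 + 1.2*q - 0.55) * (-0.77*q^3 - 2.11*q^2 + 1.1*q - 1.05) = -0.8393*q^5 - 3.2239*q^4 - 0.909499999999999*q^3 + 1.336*q^2 - 1.865*q + 0.5775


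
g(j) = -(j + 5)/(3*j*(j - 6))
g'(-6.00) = 0.00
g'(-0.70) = -0.55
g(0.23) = 1.31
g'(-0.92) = -0.32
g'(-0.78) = -0.44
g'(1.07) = -0.22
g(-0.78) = -0.27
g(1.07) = 0.38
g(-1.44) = -0.11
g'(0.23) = -5.23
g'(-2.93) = -0.02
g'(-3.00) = -0.02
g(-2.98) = -0.03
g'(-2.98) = -0.02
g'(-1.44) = -0.12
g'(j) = -1/(3*j*(j - 6)) + (j + 5)/(3*j*(j - 6)^2) + (j + 5)/(3*j^2*(j - 6))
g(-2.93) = -0.03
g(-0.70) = -0.31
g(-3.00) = -0.02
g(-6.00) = 0.00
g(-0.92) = -0.21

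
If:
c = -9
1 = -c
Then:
No Solution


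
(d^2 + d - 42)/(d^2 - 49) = (d - 6)/(d - 7)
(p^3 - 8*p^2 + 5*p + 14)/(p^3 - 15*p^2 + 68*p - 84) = (p + 1)/(p - 6)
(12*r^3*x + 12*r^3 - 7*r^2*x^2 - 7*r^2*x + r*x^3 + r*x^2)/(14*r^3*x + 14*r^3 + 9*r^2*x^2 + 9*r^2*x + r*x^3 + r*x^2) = (12*r^2 - 7*r*x + x^2)/(14*r^2 + 9*r*x + x^2)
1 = 1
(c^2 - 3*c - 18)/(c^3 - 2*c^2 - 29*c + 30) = (c + 3)/(c^2 + 4*c - 5)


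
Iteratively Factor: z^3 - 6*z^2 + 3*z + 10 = (z + 1)*(z^2 - 7*z + 10) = (z - 2)*(z + 1)*(z - 5)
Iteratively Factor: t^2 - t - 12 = (t - 4)*(t + 3)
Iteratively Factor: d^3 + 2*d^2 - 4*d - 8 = (d + 2)*(d^2 - 4) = (d + 2)^2*(d - 2)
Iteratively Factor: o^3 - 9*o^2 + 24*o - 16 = (o - 1)*(o^2 - 8*o + 16) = (o - 4)*(o - 1)*(o - 4)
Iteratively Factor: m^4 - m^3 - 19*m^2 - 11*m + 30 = (m + 2)*(m^3 - 3*m^2 - 13*m + 15) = (m - 1)*(m + 2)*(m^2 - 2*m - 15) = (m - 1)*(m + 2)*(m + 3)*(m - 5)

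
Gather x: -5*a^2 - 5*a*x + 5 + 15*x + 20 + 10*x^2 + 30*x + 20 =-5*a^2 + 10*x^2 + x*(45 - 5*a) + 45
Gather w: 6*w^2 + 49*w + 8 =6*w^2 + 49*w + 8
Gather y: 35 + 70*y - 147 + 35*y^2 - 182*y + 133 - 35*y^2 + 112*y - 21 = 0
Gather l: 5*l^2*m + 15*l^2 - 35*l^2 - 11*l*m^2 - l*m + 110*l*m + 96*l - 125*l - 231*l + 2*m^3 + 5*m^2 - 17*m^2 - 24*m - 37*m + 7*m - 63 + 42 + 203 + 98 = l^2*(5*m - 20) + l*(-11*m^2 + 109*m - 260) + 2*m^3 - 12*m^2 - 54*m + 280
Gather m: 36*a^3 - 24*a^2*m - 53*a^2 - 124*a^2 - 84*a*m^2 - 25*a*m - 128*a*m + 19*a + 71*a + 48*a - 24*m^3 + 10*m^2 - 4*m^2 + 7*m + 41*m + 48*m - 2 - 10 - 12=36*a^3 - 177*a^2 + 138*a - 24*m^3 + m^2*(6 - 84*a) + m*(-24*a^2 - 153*a + 96) - 24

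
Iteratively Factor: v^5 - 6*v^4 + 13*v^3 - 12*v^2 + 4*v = (v - 2)*(v^4 - 4*v^3 + 5*v^2 - 2*v) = (v - 2)^2*(v^3 - 2*v^2 + v) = (v - 2)^2*(v - 1)*(v^2 - v) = (v - 2)^2*(v - 1)^2*(v)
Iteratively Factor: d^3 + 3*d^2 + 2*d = (d + 1)*(d^2 + 2*d) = (d + 1)*(d + 2)*(d)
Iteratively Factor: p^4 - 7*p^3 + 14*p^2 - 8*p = (p)*(p^3 - 7*p^2 + 14*p - 8) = p*(p - 1)*(p^2 - 6*p + 8) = p*(p - 4)*(p - 1)*(p - 2)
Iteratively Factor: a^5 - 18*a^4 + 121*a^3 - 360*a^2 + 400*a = (a - 5)*(a^4 - 13*a^3 + 56*a^2 - 80*a) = a*(a - 5)*(a^3 - 13*a^2 + 56*a - 80) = a*(a - 5)^2*(a^2 - 8*a + 16) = a*(a - 5)^2*(a - 4)*(a - 4)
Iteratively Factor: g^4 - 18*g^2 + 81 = (g - 3)*(g^3 + 3*g^2 - 9*g - 27) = (g - 3)^2*(g^2 + 6*g + 9) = (g - 3)^2*(g + 3)*(g + 3)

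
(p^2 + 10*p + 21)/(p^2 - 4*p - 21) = (p + 7)/(p - 7)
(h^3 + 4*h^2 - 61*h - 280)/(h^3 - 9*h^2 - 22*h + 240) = (h + 7)/(h - 6)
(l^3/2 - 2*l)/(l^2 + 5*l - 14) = l*(l + 2)/(2*(l + 7))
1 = 1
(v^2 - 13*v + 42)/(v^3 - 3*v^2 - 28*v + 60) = (v - 7)/(v^2 + 3*v - 10)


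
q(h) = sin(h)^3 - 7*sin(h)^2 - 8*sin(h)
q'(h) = 3*sin(h)^2*cos(h) - 14*sin(h)*cos(h) - 8*cos(h)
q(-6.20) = -0.71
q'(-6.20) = -9.11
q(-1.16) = 0.68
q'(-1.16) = 2.94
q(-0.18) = 1.20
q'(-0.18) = -5.31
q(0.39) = -4.00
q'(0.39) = -11.92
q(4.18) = 1.06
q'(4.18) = -3.19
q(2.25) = -9.99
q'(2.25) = 10.73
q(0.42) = -4.36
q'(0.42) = -12.06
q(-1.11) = 0.83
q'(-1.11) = 3.09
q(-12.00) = -6.15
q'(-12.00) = -12.36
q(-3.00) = 0.99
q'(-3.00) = 5.90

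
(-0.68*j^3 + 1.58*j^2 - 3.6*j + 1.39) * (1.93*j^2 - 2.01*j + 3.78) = -1.3124*j^5 + 4.4162*j^4 - 12.6942*j^3 + 15.8911*j^2 - 16.4019*j + 5.2542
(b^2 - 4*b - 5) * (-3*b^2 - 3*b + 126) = -3*b^4 + 9*b^3 + 153*b^2 - 489*b - 630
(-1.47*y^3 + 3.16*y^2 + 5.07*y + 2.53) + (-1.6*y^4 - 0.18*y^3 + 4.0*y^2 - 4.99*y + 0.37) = -1.6*y^4 - 1.65*y^3 + 7.16*y^2 + 0.0800000000000001*y + 2.9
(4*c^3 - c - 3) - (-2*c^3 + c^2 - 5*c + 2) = 6*c^3 - c^2 + 4*c - 5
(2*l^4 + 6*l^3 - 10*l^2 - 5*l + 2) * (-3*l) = -6*l^5 - 18*l^4 + 30*l^3 + 15*l^2 - 6*l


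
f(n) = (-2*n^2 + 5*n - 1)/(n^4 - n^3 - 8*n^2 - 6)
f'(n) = (5 - 4*n)/(n^4 - n^3 - 8*n^2 - 6) + (-2*n^2 + 5*n - 1)*(-4*n^3 + 3*n^2 + 16*n)/(n^4 - n^3 - 8*n^2 - 6)^2 = (-n*(-4*n^2 + 3*n + 16)*(2*n^2 - 5*n + 1) + (4*n - 5)*(-n^4 + n^3 + 8*n^2 + 6))/(-n^4 + n^3 + 8*n^2 + 6)^2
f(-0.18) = 0.31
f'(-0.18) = -0.78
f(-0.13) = 0.27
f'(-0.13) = -0.81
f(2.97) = 0.15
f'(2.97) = 0.46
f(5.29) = -0.08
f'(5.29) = 0.04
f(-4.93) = -0.15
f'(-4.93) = -0.09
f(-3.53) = -0.47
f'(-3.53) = -0.58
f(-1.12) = 0.70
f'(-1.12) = -0.27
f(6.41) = -0.05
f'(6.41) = 0.02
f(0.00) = 0.17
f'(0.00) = -0.83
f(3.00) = 0.17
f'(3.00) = 0.52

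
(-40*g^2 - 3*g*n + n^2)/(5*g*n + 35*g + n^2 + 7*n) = (-8*g + n)/(n + 7)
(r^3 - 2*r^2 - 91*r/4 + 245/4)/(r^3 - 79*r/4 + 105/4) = (2*r - 7)/(2*r - 3)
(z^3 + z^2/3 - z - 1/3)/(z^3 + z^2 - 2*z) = (3*z^2 + 4*z + 1)/(3*z*(z + 2))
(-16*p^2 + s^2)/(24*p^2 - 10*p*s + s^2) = (-4*p - s)/(6*p - s)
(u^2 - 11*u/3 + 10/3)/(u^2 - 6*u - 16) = (-3*u^2 + 11*u - 10)/(3*(-u^2 + 6*u + 16))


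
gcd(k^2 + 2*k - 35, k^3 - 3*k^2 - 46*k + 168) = k + 7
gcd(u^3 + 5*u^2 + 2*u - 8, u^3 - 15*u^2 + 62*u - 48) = u - 1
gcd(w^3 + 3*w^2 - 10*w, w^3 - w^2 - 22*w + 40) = w^2 + 3*w - 10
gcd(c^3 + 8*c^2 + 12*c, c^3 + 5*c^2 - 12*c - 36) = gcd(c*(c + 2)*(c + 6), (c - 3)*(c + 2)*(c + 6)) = c^2 + 8*c + 12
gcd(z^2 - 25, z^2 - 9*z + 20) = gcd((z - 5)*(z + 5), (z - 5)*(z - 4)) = z - 5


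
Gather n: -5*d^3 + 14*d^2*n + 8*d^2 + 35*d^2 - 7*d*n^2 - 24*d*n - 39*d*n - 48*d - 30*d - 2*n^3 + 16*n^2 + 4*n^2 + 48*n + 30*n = -5*d^3 + 43*d^2 - 78*d - 2*n^3 + n^2*(20 - 7*d) + n*(14*d^2 - 63*d + 78)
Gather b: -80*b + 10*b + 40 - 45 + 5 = -70*b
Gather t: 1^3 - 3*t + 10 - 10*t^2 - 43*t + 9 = -10*t^2 - 46*t + 20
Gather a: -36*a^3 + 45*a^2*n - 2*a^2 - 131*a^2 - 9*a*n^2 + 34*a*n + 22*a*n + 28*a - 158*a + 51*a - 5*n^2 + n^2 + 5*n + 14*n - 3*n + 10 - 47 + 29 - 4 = -36*a^3 + a^2*(45*n - 133) + a*(-9*n^2 + 56*n - 79) - 4*n^2 + 16*n - 12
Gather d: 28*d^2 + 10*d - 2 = 28*d^2 + 10*d - 2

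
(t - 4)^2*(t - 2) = t^3 - 10*t^2 + 32*t - 32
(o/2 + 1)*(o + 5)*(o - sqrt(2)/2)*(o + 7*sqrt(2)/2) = o^4/2 + 3*sqrt(2)*o^3/2 + 7*o^3/2 + 13*o^2/4 + 21*sqrt(2)*o^2/2 - 49*o/4 + 15*sqrt(2)*o - 35/2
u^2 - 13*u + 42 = (u - 7)*(u - 6)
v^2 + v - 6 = (v - 2)*(v + 3)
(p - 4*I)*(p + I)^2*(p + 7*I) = p^4 + 5*I*p^3 + 21*p^2 + 53*I*p - 28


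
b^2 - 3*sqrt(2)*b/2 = b*(b - 3*sqrt(2)/2)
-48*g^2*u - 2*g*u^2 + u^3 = u*(-8*g + u)*(6*g + u)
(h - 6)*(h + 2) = h^2 - 4*h - 12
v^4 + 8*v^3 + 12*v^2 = v^2*(v + 2)*(v + 6)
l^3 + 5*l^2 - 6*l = l*(l - 1)*(l + 6)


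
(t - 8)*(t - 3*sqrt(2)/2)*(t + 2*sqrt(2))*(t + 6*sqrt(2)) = t^4 - 8*t^3 + 13*sqrt(2)*t^3/2 - 52*sqrt(2)*t^2 - 36*sqrt(2)*t + 288*sqrt(2)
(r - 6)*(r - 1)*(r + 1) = r^3 - 6*r^2 - r + 6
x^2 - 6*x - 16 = (x - 8)*(x + 2)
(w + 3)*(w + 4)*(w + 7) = w^3 + 14*w^2 + 61*w + 84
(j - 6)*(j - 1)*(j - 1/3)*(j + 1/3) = j^4 - 7*j^3 + 53*j^2/9 + 7*j/9 - 2/3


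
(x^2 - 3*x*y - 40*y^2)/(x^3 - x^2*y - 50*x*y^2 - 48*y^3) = (x + 5*y)/(x^2 + 7*x*y + 6*y^2)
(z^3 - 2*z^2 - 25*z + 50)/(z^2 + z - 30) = (z^2 + 3*z - 10)/(z + 6)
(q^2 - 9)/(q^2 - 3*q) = (q + 3)/q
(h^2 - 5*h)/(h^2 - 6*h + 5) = h/(h - 1)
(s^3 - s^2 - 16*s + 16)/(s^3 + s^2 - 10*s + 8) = (s - 4)/(s - 2)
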